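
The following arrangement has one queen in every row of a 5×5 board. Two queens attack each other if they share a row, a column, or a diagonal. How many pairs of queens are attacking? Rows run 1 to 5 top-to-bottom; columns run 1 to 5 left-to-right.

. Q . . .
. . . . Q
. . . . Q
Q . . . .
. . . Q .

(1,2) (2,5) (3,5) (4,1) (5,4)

Same column: (2,5)–(3,5) (column 5).
Total attacking pairs: 1.

1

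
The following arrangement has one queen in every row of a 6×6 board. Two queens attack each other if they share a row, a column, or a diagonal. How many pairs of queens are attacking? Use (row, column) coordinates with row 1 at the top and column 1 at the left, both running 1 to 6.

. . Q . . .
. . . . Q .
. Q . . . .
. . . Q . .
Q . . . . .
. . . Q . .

Same column: (4,4)–(6,4) (column 4).
Total attacking pairs: 1.

1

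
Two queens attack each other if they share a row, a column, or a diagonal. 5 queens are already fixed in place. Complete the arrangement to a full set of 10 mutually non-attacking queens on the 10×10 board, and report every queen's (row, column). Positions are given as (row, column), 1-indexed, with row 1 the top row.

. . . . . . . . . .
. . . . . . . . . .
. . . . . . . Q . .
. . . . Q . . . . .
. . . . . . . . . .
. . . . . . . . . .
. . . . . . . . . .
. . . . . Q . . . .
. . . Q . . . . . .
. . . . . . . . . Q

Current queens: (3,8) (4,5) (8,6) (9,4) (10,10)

Row 1: attacked by (3,8)→{6,8,10}; (4,5)→{2,5,8}; (8,6)→{6}; (9,4)→{4}; (10,10)→{1,10}. Safe: 3, 7, 9. Place at column 7.
Row 2: attacked by (1,7)→{6,7,8}; (3,8)→{7,8,9}; (4,5)→{3,5,7}; (8,6)→{6}; (9,4)→{4}; (10,10)→{2,10}. Safe: 1. Place at column 1.
Row 5: attacked by (1,7)→{3,7}; (2,1)→{1,4}; (3,8)→{6,8,10}; (4,5)→{4,5,6}; (8,6)→{3,6,9}; (9,4)→{4,8}; (10,10)→{5,10}. Safe: 2. Place at column 2.
Row 6: attacked by (1,7)→{2,7}; (2,1)→{1,5}; (3,8)→{5,8}; (4,5)→{3,5,7}; (5,2)→{1,2,3}; (8,6)→{4,6,8}; (9,4)→{1,4,7}; (10,10)→{6,10}. Safe: 9. Place at column 9.
Row 7: attacked by (1,7)→{1,7}; (2,1)→{1,6}; (3,8)→{4,8}; (4,5)→{2,5,8}; (5,2)→{2,4}; (6,9)→{8,9,10}; (8,6)→{5,6,7}; (9,4)→{2,4,6}; (10,10)→{7,10}. Safe: 3. Place at column 3.
Columns [7, 1, 8, 5, 2, 9, 3, 6, 4, 10], r−c [-6, 1, -5, -1, 3, -3, 4, 2, 5, 0], r+c [8, 3, 11, 9, 7, 15, 10, 14, 13, 20] are all distinct, so no two queens attack.

(1,7) (2,1) (3,8) (4,5) (5,2) (6,9) (7,3) (8,6) (9,4) (10,10)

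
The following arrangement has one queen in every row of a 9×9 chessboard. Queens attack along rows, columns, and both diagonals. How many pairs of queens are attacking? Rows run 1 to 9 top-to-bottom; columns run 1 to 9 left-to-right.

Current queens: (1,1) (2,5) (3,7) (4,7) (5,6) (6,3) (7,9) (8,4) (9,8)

Same column: (3,7)–(4,7) (column 7).
Same diagonal: (2,5)–(4,7) (|2−4| = |5−7| = 2); (4,7)–(5,6) (|4−5| = |7−6| = 1).
Total attacking pairs: 3.

3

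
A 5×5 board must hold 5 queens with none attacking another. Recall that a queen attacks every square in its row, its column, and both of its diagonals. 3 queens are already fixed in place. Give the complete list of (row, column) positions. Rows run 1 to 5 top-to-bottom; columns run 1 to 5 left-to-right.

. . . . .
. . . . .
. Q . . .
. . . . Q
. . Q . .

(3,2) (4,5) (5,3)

Row 1: attacked by (3,2)→{2,4}; (4,5)→{2,5}; (5,3)→{3}. Safe: 1. Place at column 1.
Row 2: attacked by (1,1)→{1,2}; (3,2)→{1,2,3}; (4,5)→{3,5}; (5,3)→{3}. Safe: 4. Place at column 4.
Columns [1, 4, 2, 5, 3], r−c [0, -2, 1, -1, 2], r+c [2, 6, 5, 9, 8] are all distinct, so no two queens attack.

(1,1) (2,4) (3,2) (4,5) (5,3)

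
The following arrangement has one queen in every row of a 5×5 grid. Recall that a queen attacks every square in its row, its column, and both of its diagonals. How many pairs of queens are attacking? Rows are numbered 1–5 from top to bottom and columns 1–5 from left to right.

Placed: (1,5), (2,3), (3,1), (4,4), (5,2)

0

All columns are distinct and no two queens satisfy |Δrow| = |Δcol|, so no pair attacks.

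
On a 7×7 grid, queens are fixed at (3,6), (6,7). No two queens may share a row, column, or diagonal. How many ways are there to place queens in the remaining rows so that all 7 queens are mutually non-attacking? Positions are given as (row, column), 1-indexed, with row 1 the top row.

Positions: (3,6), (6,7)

3

Branch on row 1: col 1 → 0; col 3 → 2; col 5 → 1.
Sum: 0 + 2 + 1 = 3.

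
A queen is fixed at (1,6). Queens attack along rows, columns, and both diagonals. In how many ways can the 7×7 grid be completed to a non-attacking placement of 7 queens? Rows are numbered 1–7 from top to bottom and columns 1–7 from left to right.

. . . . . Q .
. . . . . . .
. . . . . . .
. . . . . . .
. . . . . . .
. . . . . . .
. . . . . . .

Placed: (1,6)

Branch on row 2: col 1 → 1; col 2 → 1; col 3 → 3; col 4 → 2.
Sum: 1 + 1 + 3 + 2 = 7.

7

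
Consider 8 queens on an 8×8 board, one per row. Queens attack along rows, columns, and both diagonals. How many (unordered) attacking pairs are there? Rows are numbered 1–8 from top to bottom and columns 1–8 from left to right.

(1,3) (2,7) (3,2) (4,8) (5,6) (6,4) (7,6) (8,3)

4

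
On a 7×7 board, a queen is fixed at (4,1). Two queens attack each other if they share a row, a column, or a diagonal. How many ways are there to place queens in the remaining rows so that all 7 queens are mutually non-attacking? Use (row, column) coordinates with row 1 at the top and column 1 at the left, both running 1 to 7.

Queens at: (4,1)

6

Branch on row 1: col 2 → 2; col 3 → 1; col 5 → 0; col 6 → 2; col 7 → 1.
Sum: 2 + 1 + 0 + 2 + 1 = 6.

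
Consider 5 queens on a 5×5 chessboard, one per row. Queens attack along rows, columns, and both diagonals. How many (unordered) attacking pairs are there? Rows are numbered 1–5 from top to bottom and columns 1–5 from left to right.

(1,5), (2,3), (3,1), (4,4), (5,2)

0

All columns are distinct and no two queens satisfy |Δrow| = |Δcol|, so no pair attacks.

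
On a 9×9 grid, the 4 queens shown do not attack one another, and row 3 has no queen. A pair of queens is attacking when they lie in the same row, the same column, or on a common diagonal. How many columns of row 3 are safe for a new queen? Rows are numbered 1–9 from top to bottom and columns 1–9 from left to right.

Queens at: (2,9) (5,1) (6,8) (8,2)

2

(2,9) attacks row 3 at column 9 and diagonals 8.
(5,1) attacks row 3 at column 1 and diagonals 3.
(6,8) attacks row 3 at column 8 and diagonals 5.
(8,2) attacks row 3 at column 2 and diagonals 7.
Attacked columns: {1, 2, 3, 5, 7, 8, 9}. Safe: {4, 6}.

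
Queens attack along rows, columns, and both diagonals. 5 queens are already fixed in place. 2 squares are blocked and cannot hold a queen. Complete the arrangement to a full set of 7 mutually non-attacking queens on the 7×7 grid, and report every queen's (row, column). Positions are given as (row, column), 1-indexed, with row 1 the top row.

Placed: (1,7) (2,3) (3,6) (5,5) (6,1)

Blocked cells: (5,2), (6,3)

Row 4: attacked by (1,7)→{4,7}; (2,3)→{1,3,5}; (3,6)→{5,6,7}; (5,5)→{4,5,6}; (6,1)→{1,3}. Safe: 2. Place at column 2.
Row 7: attacked by (1,7)→{1,7}; (2,3)→{3}; (3,6)→{2,6}; (4,2)→{2,5}; (5,5)→{3,5,7}; (6,1)→{1,2}. Safe: 4. Place at column 4.
Columns [7, 3, 6, 2, 5, 1, 4], r−c [-6, -1, -3, 2, 0, 5, 3], r+c [8, 5, 9, 6, 10, 7, 11] are all distinct, so no two queens attack.

(1,7) (2,3) (3,6) (4,2) (5,5) (6,1) (7,4)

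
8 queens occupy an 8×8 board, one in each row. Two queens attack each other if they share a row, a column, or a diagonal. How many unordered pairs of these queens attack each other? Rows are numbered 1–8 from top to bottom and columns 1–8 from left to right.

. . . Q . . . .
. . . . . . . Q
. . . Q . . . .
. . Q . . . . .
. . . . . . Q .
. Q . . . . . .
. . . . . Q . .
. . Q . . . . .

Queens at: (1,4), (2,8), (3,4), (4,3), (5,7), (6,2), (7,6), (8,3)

4

Same column: (1,4)–(3,4) (column 4); (4,3)–(8,3) (column 3).
Same diagonal: (3,4)–(4,3) (|3−4| = |4−3| = 1); (4,3)–(7,6) (|4−7| = |3−6| = 3).
Total attacking pairs: 4.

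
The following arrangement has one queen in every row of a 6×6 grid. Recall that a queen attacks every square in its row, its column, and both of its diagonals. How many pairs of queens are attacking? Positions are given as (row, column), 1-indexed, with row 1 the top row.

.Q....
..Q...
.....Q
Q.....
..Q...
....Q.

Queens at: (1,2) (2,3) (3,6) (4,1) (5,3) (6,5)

3

Same column: (2,3)–(5,3) (column 3).
Same diagonal: (1,2)–(2,3) (|1−2| = |2−3| = 1); (2,3)–(4,1) (|2−4| = |3−1| = 2).
Total attacking pairs: 3.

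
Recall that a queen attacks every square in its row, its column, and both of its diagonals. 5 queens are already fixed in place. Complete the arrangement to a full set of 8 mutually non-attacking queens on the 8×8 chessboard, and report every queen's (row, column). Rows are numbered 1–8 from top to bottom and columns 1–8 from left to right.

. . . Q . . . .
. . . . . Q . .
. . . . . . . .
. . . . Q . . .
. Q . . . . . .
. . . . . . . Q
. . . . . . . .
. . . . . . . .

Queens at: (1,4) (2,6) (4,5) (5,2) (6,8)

(1,4) (2,6) (3,1) (4,5) (5,2) (6,8) (7,3) (8,7)

Row 3: attacked by (1,4)→{2,4,6}; (2,6)→{5,6,7}; (4,5)→{4,5,6}; (5,2)→{2,4}; (6,8)→{5,8}. Safe: 1, 3. Place at column 1.
Row 7: attacked by (1,4)→{4}; (2,6)→{1,6}; (3,1)→{1,5}; (4,5)→{2,5,8}; (5,2)→{2,4}; (6,8)→{7,8}. Safe: 3. Place at column 3.
Row 8: attacked by (1,4)→{4}; (2,6)→{6}; (3,1)→{1,6}; (4,5)→{1,5}; (5,2)→{2,5}; (6,8)→{6,8}; (7,3)→{2,3,4}. Safe: 7. Place at column 7.
Columns [4, 6, 1, 5, 2, 8, 3, 7], r−c [-3, -4, 2, -1, 3, -2, 4, 1], r+c [5, 8, 4, 9, 7, 14, 10, 15] are all distinct, so no two queens attack.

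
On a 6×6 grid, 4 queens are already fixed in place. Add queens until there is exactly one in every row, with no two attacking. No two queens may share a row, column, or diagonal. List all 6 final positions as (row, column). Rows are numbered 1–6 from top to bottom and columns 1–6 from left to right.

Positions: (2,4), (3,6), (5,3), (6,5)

(1,2) (2,4) (3,6) (4,1) (5,3) (6,5)

Row 1: attacked by (2,4)→{3,4,5}; (3,6)→{4,6}; (5,3)→{3}; (6,5)→{5}. Safe: 1, 2. Place at column 2.
Row 4: attacked by (1,2)→{2,5}; (2,4)→{2,4,6}; (3,6)→{5,6}; (5,3)→{2,3,4}; (6,5)→{3,5}. Safe: 1. Place at column 1.
Columns [2, 4, 6, 1, 3, 5], r−c [-1, -2, -3, 3, 2, 1], r+c [3, 6, 9, 5, 8, 11] are all distinct, so no two queens attack.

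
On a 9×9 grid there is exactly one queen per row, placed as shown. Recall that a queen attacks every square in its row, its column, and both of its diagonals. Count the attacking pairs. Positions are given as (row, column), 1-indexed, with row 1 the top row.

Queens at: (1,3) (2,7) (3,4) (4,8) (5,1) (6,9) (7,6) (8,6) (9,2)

1

Same column: (7,6)–(8,6) (column 6).
Total attacking pairs: 1.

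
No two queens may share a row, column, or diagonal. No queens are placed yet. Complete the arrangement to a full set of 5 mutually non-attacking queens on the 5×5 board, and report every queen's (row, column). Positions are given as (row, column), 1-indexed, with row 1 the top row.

(1,1) (2,3) (3,5) (4,2) (5,4)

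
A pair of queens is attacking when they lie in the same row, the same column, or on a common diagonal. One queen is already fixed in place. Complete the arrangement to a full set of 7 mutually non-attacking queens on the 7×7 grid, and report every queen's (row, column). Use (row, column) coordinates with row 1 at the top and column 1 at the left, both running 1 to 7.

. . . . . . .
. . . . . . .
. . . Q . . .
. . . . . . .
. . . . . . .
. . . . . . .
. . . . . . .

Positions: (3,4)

(1,1) (2,6) (3,4) (4,2) (5,7) (6,5) (7,3)

Row 1: attacked by (3,4)→{2,4,6}. Safe: 1, 3, 5, 7. Place at column 1.
Row 2: attacked by (1,1)→{1,2}; (3,4)→{3,4,5}. Safe: 6, 7. Place at column 6.
Row 4: attacked by (1,1)→{1,4}; (2,6)→{4,6}; (3,4)→{3,4,5}. Safe: 2, 7. Place at column 2.
Row 5: attacked by (1,1)→{1,5}; (2,6)→{3,6}; (3,4)→{2,4,6}; (4,2)→{1,2,3}. Safe: 7. Place at column 7.
Row 6: attacked by (1,1)→{1,6}; (2,6)→{2,6}; (3,4)→{1,4,7}; (4,2)→{2,4}; (5,7)→{6,7}. Safe: 3, 5. Place at column 5.
Row 7: attacked by (1,1)→{1,7}; (2,6)→{1,6}; (3,4)→{4}; (4,2)→{2,5}; (5,7)→{5,7}; (6,5)→{4,5,6}. Safe: 3. Place at column 3.
Columns [1, 6, 4, 2, 7, 5, 3], r−c [0, -4, -1, 2, -2, 1, 4], r+c [2, 8, 7, 6, 12, 11, 10] are all distinct, so no two queens attack.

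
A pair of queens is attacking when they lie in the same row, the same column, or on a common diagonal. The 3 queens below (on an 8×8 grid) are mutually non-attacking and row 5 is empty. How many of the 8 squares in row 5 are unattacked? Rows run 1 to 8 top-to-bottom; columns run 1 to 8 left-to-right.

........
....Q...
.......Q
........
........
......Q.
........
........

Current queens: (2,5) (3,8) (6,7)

(2,5) attacks row 5 at column 5 and diagonals 2, 8.
(3,8) attacks row 5 at column 8 and diagonals 6.
(6,7) attacks row 5 at column 7 and diagonals 6, 8.
Attacked columns: {2, 5, 6, 7, 8}. Safe: {1, 3, 4}.

3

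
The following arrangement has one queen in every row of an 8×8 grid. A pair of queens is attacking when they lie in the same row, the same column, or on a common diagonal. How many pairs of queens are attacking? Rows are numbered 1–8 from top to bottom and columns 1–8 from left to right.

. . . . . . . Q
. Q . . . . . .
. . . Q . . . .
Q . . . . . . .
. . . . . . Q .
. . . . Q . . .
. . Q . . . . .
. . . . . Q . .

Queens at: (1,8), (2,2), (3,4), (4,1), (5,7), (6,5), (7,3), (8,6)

All columns are distinct and no two queens satisfy |Δrow| = |Δcol|, so no pair attacks.

0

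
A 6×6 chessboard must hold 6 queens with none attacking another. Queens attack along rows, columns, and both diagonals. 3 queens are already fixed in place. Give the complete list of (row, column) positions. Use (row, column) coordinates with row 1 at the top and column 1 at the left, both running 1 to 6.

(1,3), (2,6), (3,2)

(1,3) (2,6) (3,2) (4,5) (5,1) (6,4)

Row 4: attacked by (1,3)→{3,6}; (2,6)→{4,6}; (3,2)→{1,2,3}. Safe: 5. Place at column 5.
Row 5: attacked by (1,3)→{3}; (2,6)→{3,6}; (3,2)→{2,4}; (4,5)→{4,5,6}. Safe: 1. Place at column 1.
Row 6: attacked by (1,3)→{3}; (2,6)→{2,6}; (3,2)→{2,5}; (4,5)→{3,5}; (5,1)→{1,2}. Safe: 4. Place at column 4.
Columns [3, 6, 2, 5, 1, 4], r−c [-2, -4, 1, -1, 4, 2], r+c [4, 8, 5, 9, 6, 10] are all distinct, so no two queens attack.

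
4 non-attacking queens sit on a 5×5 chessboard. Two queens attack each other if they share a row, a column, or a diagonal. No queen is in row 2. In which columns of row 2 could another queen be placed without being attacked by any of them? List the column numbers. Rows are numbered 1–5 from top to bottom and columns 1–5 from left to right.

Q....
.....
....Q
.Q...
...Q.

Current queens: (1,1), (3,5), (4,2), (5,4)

(1,1) attacks row 2 at column 1 and diagonals 2.
(3,5) attacks row 2 at column 5 and diagonals 4.
(4,2) attacks row 2 at column 2 and diagonals 4.
(5,4) attacks row 2 at column 4 and diagonals 1.
Attacked columns: {1, 2, 4, 5}. Safe: {3}.

columns 3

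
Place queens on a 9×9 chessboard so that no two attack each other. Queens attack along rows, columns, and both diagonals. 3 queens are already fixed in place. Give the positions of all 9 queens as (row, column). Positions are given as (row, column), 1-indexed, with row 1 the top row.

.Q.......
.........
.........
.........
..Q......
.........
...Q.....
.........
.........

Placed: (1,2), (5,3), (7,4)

Row 2: attacked by (1,2)→{1,2,3}; (5,3)→{3,6}; (7,4)→{4,9}. Safe: 5, 7, 8. Place at column 8.
Row 3: attacked by (1,2)→{2,4}; (2,8)→{7,8,9}; (5,3)→{1,3,5}; (7,4)→{4,8}. Safe: 6. Place at column 6.
Row 4: attacked by (1,2)→{2,5}; (2,8)→{6,8}; (3,6)→{5,6,7}; (5,3)→{2,3,4}; (7,4)→{1,4,7}. Safe: 9. Place at column 9.
Row 6: attacked by (1,2)→{2,7}; (2,8)→{4,8}; (3,6)→{3,6,9}; (4,9)→{7,9}; (5,3)→{2,3,4}; (7,4)→{3,4,5}. Safe: 1. Place at column 1.
Row 8: attacked by (1,2)→{2,9}; (2,8)→{2,8}; (3,6)→{1,6}; (4,9)→{5,9}; (5,3)→{3,6}; (6,1)→{1,3}; (7,4)→{3,4,5}. Safe: 7. Place at column 7.
Row 9: attacked by (1,2)→{2}; (2,8)→{1,8}; (3,6)→{6}; (4,9)→{4,9}; (5,3)→{3,7}; (6,1)→{1,4}; (7,4)→{2,4,6}; (8,7)→{6,7,8}. Safe: 5. Place at column 5.
Columns [2, 8, 6, 9, 3, 1, 4, 7, 5], r−c [-1, -6, -3, -5, 2, 5, 3, 1, 4], r+c [3, 10, 9, 13, 8, 7, 11, 15, 14] are all distinct, so no two queens attack.

(1,2) (2,8) (3,6) (4,9) (5,3) (6,1) (7,4) (8,7) (9,5)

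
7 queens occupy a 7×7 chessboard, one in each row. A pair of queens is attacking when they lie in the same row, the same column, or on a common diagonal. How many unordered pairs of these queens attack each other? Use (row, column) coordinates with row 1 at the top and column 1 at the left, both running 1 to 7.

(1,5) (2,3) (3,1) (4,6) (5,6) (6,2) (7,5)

4

Same column: (1,5)–(7,5) (column 5); (4,6)–(5,6) (column 6).
Same diagonal: (2,3)–(5,6) (|2−5| = |3−6| = 3); (3,1)–(7,5) (|3−7| = |1−5| = 4).
Total attacking pairs: 4.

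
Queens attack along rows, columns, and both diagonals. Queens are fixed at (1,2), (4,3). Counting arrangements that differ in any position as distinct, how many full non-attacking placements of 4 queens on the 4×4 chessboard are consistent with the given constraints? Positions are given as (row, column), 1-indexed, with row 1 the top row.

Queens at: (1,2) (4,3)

1

Branch on row 2: col 4 → 1.
Sum: 1 = 1.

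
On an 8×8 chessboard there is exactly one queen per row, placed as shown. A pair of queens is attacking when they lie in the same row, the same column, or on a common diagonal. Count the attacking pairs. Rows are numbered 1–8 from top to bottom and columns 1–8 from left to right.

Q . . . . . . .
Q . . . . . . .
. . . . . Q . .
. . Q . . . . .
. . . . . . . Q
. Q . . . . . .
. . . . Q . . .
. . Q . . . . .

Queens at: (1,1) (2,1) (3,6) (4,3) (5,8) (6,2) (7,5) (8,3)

Same column: (1,1)–(2,1) (column 1); (4,3)–(8,3) (column 3).
Same diagonal: (2,1)–(4,3) (|2−4| = |1−3| = 2); (3,6)–(5,8) (|3−5| = |6−8| = 2).
Total attacking pairs: 4.

4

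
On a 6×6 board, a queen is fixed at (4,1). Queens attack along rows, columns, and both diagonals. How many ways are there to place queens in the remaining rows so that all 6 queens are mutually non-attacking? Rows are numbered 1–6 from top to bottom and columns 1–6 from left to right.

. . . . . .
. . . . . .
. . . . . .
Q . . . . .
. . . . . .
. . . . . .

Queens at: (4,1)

Branch on row 1: col 2 → 1; col 3 → 0; col 5 → 0; col 6 → 0.
Sum: 1 + 0 + 0 + 0 = 1.

1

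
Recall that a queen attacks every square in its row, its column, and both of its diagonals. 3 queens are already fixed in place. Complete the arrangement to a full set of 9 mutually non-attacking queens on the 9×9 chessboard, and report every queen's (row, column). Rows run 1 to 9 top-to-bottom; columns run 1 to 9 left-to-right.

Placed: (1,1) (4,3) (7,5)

(1,1) (2,4) (3,8) (4,3) (5,9) (6,7) (7,5) (8,2) (9,6)

Row 2: attacked by (1,1)→{1,2}; (4,3)→{1,3,5}; (7,5)→{5}. Safe: 4, 6, 7, 8, 9. Place at column 4.
Row 3: attacked by (1,1)→{1,3}; (2,4)→{3,4,5}; (4,3)→{2,3,4}; (7,5)→{1,5,9}. Safe: 6, 7, 8. Place at column 8.
Row 5: attacked by (1,1)→{1,5}; (2,4)→{1,4,7}; (3,8)→{6,8}; (4,3)→{2,3,4}; (7,5)→{3,5,7}. Safe: 9. Place at column 9.
Row 6: attacked by (1,1)→{1,6}; (2,4)→{4,8}; (3,8)→{5,8}; (4,3)→{1,3,5}; (5,9)→{8,9}; (7,5)→{4,5,6}. Safe: 2, 7. Place at column 7.
Row 8: attacked by (1,1)→{1,8}; (2,4)→{4}; (3,8)→{3,8}; (4,3)→{3,7}; (5,9)→{6,9}; (6,7)→{5,7,9}; (7,5)→{4,5,6}. Safe: 2. Place at column 2.
Row 9: attacked by (1,1)→{1,9}; (2,4)→{4}; (3,8)→{2,8}; (4,3)→{3,8}; (5,9)→{5,9}; (6,7)→{4,7}; (7,5)→{3,5,7}; (8,2)→{1,2,3}. Safe: 6. Place at column 6.
Columns [1, 4, 8, 3, 9, 7, 5, 2, 6], r−c [0, -2, -5, 1, -4, -1, 2, 6, 3], r+c [2, 6, 11, 7, 14, 13, 12, 10, 15] are all distinct, so no two queens attack.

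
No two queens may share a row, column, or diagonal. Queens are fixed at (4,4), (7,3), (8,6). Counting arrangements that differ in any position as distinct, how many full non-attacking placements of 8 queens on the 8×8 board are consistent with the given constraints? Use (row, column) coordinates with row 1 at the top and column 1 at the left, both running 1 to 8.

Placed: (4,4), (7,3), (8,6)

2

Branch on row 1: col 2 → 0; col 5 → 2; col 8 → 0.
Sum: 0 + 2 + 0 = 2.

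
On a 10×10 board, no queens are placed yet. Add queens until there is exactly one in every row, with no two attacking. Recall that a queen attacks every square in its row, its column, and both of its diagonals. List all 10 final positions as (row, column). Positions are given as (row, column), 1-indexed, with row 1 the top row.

(1,5) (2,10) (3,1) (4,6) (5,4) (6,2) (7,8) (8,3) (9,9) (10,7)

Row 1: Safe: 1, 2, 3, 4, 5, 6, 7, 8, 9, 10. Place at column 5.
Row 2: attacked by (1,5)→{4,5,6}. Safe: 1, 2, 3, 7, 8, 9, 10. Place at column 10.
Row 3: attacked by (1,5)→{3,5,7}; (2,10)→{9,10}. Safe: 1, 2, 4, 6, 8. Place at column 1.
Row 4: attacked by (1,5)→{2,5,8}; (2,10)→{8,10}; (3,1)→{1,2}. Safe: 3, 4, 6, 7, 9. Place at column 6.
Row 5: attacked by (1,5)→{1,5,9}; (2,10)→{7,10}; (3,1)→{1,3}; (4,6)→{5,6,7}. Safe: 2, 4, 8. Place at column 4.
Row 6: attacked by (1,5)→{5,10}; (2,10)→{6,10}; (3,1)→{1,4}; (4,6)→{4,6,8}; (5,4)→{3,4,5}. Safe: 2, 7, 9. Place at column 2.
Row 7: attacked by (1,5)→{5}; (2,10)→{5,10}; (3,1)→{1,5}; (4,6)→{3,6,9}; (5,4)→{2,4,6}; (6,2)→{1,2,3}. Safe: 7, 8. Place at column 8.
Row 8: attacked by (1,5)→{5}; (2,10)→{4,10}; (3,1)→{1,6}; (4,6)→{2,6,10}; (5,4)→{1,4,7}; (6,2)→{2,4}; (7,8)→{7,8,9}. Safe: 3. Place at column 3.
Row 9: attacked by (1,5)→{5}; (2,10)→{3,10}; (3,1)→{1,7}; (4,6)→{1,6}; (5,4)→{4,8}; (6,2)→{2,5}; (7,8)→{6,8,10}; (8,3)→{2,3,4}. Safe: 9. Place at column 9.
Row 10: attacked by (1,5)→{5}; (2,10)→{2,10}; (3,1)→{1,8}; (4,6)→{6}; (5,4)→{4,9}; (6,2)→{2,6}; (7,8)→{5,8}; (8,3)→{1,3,5}; (9,9)→{8,9,10}. Safe: 7. Place at column 7.
Columns [5, 10, 1, 6, 4, 2, 8, 3, 9, 7], r−c [-4, -8, 2, -2, 1, 4, -1, 5, 0, 3], r+c [6, 12, 4, 10, 9, 8, 15, 11, 18, 17] are all distinct, so no two queens attack.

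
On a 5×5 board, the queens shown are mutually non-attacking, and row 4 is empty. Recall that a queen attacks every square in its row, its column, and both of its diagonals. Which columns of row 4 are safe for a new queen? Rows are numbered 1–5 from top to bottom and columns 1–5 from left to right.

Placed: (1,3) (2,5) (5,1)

columns 4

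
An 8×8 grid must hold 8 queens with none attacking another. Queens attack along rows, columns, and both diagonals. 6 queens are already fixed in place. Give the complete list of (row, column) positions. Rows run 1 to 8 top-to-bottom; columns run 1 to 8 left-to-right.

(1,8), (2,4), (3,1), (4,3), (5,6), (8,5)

Row 6: attacked by (1,8)→{3,8}; (2,4)→{4,8}; (3,1)→{1,4}; (4,3)→{1,3,5}; (5,6)→{5,6,7}; (8,5)→{3,5,7}. Safe: 2. Place at column 2.
Row 7: attacked by (1,8)→{2,8}; (2,4)→{4}; (3,1)→{1,5}; (4,3)→{3,6}; (5,6)→{4,6,8}; (6,2)→{1,2,3}; (8,5)→{4,5,6}. Safe: 7. Place at column 7.
Columns [8, 4, 1, 3, 6, 2, 7, 5], r−c [-7, -2, 2, 1, -1, 4, 0, 3], r+c [9, 6, 4, 7, 11, 8, 14, 13] are all distinct, so no two queens attack.

(1,8) (2,4) (3,1) (4,3) (5,6) (6,2) (7,7) (8,5)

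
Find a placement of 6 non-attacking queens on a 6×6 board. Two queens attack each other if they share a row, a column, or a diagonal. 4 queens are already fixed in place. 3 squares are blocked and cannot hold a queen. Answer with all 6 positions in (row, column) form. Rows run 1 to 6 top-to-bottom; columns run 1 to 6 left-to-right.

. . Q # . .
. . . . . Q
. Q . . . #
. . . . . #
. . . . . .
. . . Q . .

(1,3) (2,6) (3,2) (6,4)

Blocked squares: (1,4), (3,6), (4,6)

Row 4: attacked by (1,3)→{3,6}; (2,6)→{4,6}; (3,2)→{1,2,3}; (6,4)→{2,4,6}. Blocked: 6. Safe: 5. Place at column 5.
Row 5: attacked by (1,3)→{3}; (2,6)→{3,6}; (3,2)→{2,4}; (4,5)→{4,5,6}; (6,4)→{3,4,5}. Safe: 1. Place at column 1.
Columns [3, 6, 2, 5, 1, 4], r−c [-2, -4, 1, -1, 4, 2], r+c [4, 8, 5, 9, 6, 10] are all distinct, so no two queens attack.

(1,3) (2,6) (3,2) (4,5) (5,1) (6,4)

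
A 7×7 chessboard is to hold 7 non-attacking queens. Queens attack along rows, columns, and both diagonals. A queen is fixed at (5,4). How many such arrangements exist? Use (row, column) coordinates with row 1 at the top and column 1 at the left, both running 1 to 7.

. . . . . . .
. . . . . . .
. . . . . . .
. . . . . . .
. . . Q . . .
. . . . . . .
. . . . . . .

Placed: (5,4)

4

Branch on row 1: col 1 → 0; col 2 → 1; col 3 → 1; col 5 → 1; col 6 → 1; col 7 → 0.
Sum: 0 + 1 + 1 + 1 + 1 + 0 = 4.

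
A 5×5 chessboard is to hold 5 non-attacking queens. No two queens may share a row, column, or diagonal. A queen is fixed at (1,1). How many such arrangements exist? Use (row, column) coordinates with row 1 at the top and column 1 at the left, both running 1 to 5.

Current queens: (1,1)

2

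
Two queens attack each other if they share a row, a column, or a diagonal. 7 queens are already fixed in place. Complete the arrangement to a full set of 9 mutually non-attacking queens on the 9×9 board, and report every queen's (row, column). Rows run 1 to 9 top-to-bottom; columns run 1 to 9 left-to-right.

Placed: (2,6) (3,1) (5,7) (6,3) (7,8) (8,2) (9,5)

Row 1: attacked by (2,6)→{5,6,7}; (3,1)→{1,3}; (5,7)→{3,7}; (6,3)→{3,8}; (7,8)→{2,8}; (8,2)→{2,9}; (9,5)→{5}. Safe: 4. Place at column 4.
Row 4: attacked by (1,4)→{1,4,7}; (2,6)→{4,6,8}; (3,1)→{1,2}; (5,7)→{6,7,8}; (6,3)→{1,3,5}; (7,8)→{5,8}; (8,2)→{2,6}; (9,5)→{5}. Safe: 9. Place at column 9.
Columns [4, 6, 1, 9, 7, 3, 8, 2, 5], r−c [-3, -4, 2, -5, -2, 3, -1, 6, 4], r+c [5, 8, 4, 13, 12, 9, 15, 10, 14] are all distinct, so no two queens attack.

(1,4) (2,6) (3,1) (4,9) (5,7) (6,3) (7,8) (8,2) (9,5)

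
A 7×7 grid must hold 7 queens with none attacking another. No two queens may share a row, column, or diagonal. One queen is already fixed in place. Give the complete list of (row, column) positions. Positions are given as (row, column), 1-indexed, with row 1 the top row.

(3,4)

(1,7) (2,2) (3,4) (4,6) (5,1) (6,3) (7,5)

Row 1: attacked by (3,4)→{2,4,6}. Safe: 1, 3, 5, 7. Place at column 7.
Row 2: attacked by (1,7)→{6,7}; (3,4)→{3,4,5}. Safe: 1, 2. Place at column 2.
Row 4: attacked by (1,7)→{4,7}; (2,2)→{2,4}; (3,4)→{3,4,5}. Safe: 1, 6. Place at column 6.
Row 5: attacked by (1,7)→{3,7}; (2,2)→{2,5}; (3,4)→{2,4,6}; (4,6)→{5,6,7}. Safe: 1. Place at column 1.
Row 6: attacked by (1,7)→{2,7}; (2,2)→{2,6}; (3,4)→{1,4,7}; (4,6)→{4,6}; (5,1)→{1,2}. Safe: 3, 5. Place at column 3.
Row 7: attacked by (1,7)→{1,7}; (2,2)→{2,7}; (3,4)→{4}; (4,6)→{3,6}; (5,1)→{1,3}; (6,3)→{2,3,4}. Safe: 5. Place at column 5.
Columns [7, 2, 4, 6, 1, 3, 5], r−c [-6, 0, -1, -2, 4, 3, 2], r+c [8, 4, 7, 10, 6, 9, 12] are all distinct, so no two queens attack.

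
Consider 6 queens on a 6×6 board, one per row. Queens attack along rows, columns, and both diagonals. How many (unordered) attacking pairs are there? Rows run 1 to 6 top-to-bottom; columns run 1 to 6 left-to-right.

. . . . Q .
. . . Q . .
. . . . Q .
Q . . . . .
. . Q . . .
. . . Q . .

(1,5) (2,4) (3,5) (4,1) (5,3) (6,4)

Same column: (1,5)–(3,5) (column 5); (2,4)–(6,4) (column 4).
Same diagonal: (1,5)–(2,4) (|1−2| = |5−4| = 1); (2,4)–(3,5) (|2−3| = |4−5| = 1); (3,5)–(5,3) (|3−5| = |5−3| = 2); (5,3)–(6,4) (|5−6| = |3−4| = 1).
Total attacking pairs: 6.

6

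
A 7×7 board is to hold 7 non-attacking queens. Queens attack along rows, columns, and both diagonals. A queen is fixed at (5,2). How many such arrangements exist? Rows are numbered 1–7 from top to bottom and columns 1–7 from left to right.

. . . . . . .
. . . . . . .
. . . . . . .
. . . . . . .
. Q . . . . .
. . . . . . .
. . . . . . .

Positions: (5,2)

6

Branch on row 1: col 1 → 1; col 3 → 1; col 4 → 2; col 5 → 1; col 7 → 1.
Sum: 1 + 1 + 2 + 1 + 1 = 6.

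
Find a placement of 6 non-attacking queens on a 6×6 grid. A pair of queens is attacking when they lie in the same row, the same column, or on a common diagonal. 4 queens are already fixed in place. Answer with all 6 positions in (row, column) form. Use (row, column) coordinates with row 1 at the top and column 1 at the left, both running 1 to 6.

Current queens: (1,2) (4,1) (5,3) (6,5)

Row 2: attacked by (1,2)→{1,2,3}; (4,1)→{1,3}; (5,3)→{3,6}; (6,5)→{1,5}. Safe: 4. Place at column 4.
Row 3: attacked by (1,2)→{2,4}; (2,4)→{3,4,5}; (4,1)→{1,2}; (5,3)→{1,3,5}; (6,5)→{2,5}. Safe: 6. Place at column 6.
Columns [2, 4, 6, 1, 3, 5], r−c [-1, -2, -3, 3, 2, 1], r+c [3, 6, 9, 5, 8, 11] are all distinct, so no two queens attack.

(1,2) (2,4) (3,6) (4,1) (5,3) (6,5)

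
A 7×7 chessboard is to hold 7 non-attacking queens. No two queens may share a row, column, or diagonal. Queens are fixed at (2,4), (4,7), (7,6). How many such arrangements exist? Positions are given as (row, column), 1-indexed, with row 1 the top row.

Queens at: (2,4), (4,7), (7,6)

1

Branch on row 1: col 1 → 0; col 2 → 1.
Sum: 0 + 1 = 1.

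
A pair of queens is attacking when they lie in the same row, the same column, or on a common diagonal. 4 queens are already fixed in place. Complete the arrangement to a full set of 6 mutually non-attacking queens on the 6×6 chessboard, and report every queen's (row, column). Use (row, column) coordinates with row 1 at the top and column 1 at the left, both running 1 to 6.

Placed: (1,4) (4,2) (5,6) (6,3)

(1,4) (2,1) (3,5) (4,2) (5,6) (6,3)

Row 2: attacked by (1,4)→{3,4,5}; (4,2)→{2,4}; (5,6)→{3,6}; (6,3)→{3}. Safe: 1. Place at column 1.
Row 3: attacked by (1,4)→{2,4,6}; (2,1)→{1,2}; (4,2)→{1,2,3}; (5,6)→{4,6}; (6,3)→{3,6}. Safe: 5. Place at column 5.
Columns [4, 1, 5, 2, 6, 3], r−c [-3, 1, -2, 2, -1, 3], r+c [5, 3, 8, 6, 11, 9] are all distinct, so no two queens attack.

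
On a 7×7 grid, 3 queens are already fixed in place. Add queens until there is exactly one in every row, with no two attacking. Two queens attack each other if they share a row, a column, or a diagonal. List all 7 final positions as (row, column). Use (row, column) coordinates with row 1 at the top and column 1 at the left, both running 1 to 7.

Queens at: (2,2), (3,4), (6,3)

(1,7) (2,2) (3,4) (4,6) (5,1) (6,3) (7,5)

Row 1: attacked by (2,2)→{1,2,3}; (3,4)→{2,4,6}; (6,3)→{3}. Safe: 5, 7. Place at column 7.
Row 4: attacked by (1,7)→{4,7}; (2,2)→{2,4}; (3,4)→{3,4,5}; (6,3)→{1,3,5}. Safe: 6. Place at column 6.
Row 5: attacked by (1,7)→{3,7}; (2,2)→{2,5}; (3,4)→{2,4,6}; (4,6)→{5,6,7}; (6,3)→{2,3,4}. Safe: 1. Place at column 1.
Row 7: attacked by (1,7)→{1,7}; (2,2)→{2,7}; (3,4)→{4}; (4,6)→{3,6}; (5,1)→{1,3}; (6,3)→{2,3,4}. Safe: 5. Place at column 5.
Columns [7, 2, 4, 6, 1, 3, 5], r−c [-6, 0, -1, -2, 4, 3, 2], r+c [8, 4, 7, 10, 6, 9, 12] are all distinct, so no two queens attack.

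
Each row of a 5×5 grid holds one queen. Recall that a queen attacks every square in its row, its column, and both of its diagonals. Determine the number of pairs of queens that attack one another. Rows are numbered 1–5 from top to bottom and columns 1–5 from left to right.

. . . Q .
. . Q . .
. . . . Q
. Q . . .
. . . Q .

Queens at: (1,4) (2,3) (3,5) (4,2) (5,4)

Same column: (1,4)–(5,4) (column 4).
Same diagonal: (1,4)–(2,3) (|1−2| = |4−3| = 1).
Total attacking pairs: 2.

2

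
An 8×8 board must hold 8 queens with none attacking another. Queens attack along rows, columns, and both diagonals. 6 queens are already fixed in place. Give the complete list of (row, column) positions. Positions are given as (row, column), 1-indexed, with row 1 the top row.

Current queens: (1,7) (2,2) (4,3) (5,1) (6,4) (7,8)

(1,7) (2,2) (3,6) (4,3) (5,1) (6,4) (7,8) (8,5)

Row 3: attacked by (1,7)→{5,7}; (2,2)→{1,2,3}; (4,3)→{2,3,4}; (5,1)→{1,3}; (6,4)→{1,4,7}; (7,8)→{4,8}. Safe: 6. Place at column 6.
Row 8: attacked by (1,7)→{7}; (2,2)→{2,8}; (3,6)→{1,6}; (4,3)→{3,7}; (5,1)→{1,4}; (6,4)→{2,4,6}; (7,8)→{7,8}. Safe: 5. Place at column 5.
Columns [7, 2, 6, 3, 1, 4, 8, 5], r−c [-6, 0, -3, 1, 4, 2, -1, 3], r+c [8, 4, 9, 7, 6, 10, 15, 13] are all distinct, so no two queens attack.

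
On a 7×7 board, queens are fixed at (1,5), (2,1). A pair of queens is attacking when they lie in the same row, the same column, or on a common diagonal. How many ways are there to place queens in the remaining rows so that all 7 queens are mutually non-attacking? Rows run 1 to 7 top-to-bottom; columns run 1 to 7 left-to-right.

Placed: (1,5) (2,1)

Branch on row 3: col 4 → 1; col 6 → 1.
Sum: 1 + 1 = 2.

2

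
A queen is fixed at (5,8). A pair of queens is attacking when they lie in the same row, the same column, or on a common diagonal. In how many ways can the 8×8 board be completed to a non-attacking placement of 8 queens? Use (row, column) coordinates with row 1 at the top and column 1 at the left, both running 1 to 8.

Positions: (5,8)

18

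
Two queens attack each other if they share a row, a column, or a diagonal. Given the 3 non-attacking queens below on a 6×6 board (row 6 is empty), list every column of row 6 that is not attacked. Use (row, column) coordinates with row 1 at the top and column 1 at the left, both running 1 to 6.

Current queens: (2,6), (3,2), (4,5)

columns 1, 4

(2,6) attacks row 6 at column 6 and diagonals 2.
(3,2) attacks row 6 at column 2 and diagonals 5.
(4,5) attacks row 6 at column 5 and diagonals 3.
Attacked columns: {2, 3, 5, 6}. Safe: {1, 4}.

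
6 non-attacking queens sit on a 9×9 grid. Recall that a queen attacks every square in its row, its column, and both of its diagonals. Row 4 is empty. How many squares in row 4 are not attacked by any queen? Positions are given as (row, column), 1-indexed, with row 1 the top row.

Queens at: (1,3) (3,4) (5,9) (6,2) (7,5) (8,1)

(1,3) attacks row 4 at column 3 and diagonals 6.
(3,4) attacks row 4 at column 4 and diagonals 3, 5.
(5,9) attacks row 4 at column 9 and diagonals 8.
(6,2) attacks row 4 at column 2 and diagonals 4.
(7,5) attacks row 4 at column 5 and diagonals 2, 8.
(8,1) attacks row 4 at column 1 and diagonals 5.
Attacked columns: {1, 2, 3, 4, 5, 6, 8, 9}. Safe: {7}.

1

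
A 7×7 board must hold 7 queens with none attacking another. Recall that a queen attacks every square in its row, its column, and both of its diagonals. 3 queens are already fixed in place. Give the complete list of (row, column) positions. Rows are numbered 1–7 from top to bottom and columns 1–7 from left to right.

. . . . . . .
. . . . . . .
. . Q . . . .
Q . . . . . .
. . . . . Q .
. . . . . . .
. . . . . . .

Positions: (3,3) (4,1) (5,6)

(1,7) (2,5) (3,3) (4,1) (5,6) (6,4) (7,2)

Row 1: attacked by (3,3)→{1,3,5}; (4,1)→{1,4}; (5,6)→{2,6}. Safe: 7. Place at column 7.
Row 2: attacked by (1,7)→{6,7}; (3,3)→{2,3,4}; (4,1)→{1,3}; (5,6)→{3,6}. Safe: 5. Place at column 5.
Row 6: attacked by (1,7)→{2,7}; (2,5)→{1,5}; (3,3)→{3,6}; (4,1)→{1,3}; (5,6)→{5,6,7}. Safe: 4. Place at column 4.
Row 7: attacked by (1,7)→{1,7}; (2,5)→{5}; (3,3)→{3,7}; (4,1)→{1,4}; (5,6)→{4,6}; (6,4)→{3,4,5}. Safe: 2. Place at column 2.
Columns [7, 5, 3, 1, 6, 4, 2], r−c [-6, -3, 0, 3, -1, 2, 5], r+c [8, 7, 6, 5, 11, 10, 9] are all distinct, so no two queens attack.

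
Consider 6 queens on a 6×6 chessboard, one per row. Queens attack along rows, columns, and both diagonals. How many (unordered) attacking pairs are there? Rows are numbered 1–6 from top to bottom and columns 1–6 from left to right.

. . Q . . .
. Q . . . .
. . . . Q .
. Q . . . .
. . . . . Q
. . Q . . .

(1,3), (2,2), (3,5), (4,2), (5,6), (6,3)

Same column: (1,3)–(6,3) (column 3); (2,2)–(4,2) (column 2).
Same diagonal: (1,3)–(2,2) (|1−2| = |3−2| = 1); (1,3)–(3,5) (|1−3| = |3−5| = 2).
Total attacking pairs: 4.

4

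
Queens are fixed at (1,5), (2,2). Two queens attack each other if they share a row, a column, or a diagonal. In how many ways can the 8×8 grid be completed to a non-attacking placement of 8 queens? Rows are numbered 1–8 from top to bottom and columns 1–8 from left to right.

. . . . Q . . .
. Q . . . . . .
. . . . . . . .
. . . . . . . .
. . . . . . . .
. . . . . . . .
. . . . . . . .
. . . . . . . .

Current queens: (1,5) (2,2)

Branch on row 3: col 4 → 2; col 6 → 1; col 8 → 1.
Sum: 2 + 1 + 1 = 4.

4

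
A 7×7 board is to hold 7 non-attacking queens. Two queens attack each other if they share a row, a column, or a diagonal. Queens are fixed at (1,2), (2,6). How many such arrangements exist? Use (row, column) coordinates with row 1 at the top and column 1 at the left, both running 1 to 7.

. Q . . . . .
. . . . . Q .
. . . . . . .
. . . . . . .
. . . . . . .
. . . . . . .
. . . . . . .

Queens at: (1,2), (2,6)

Branch on row 3: col 1 → 0; col 3 → 1.
Sum: 0 + 1 = 1.

1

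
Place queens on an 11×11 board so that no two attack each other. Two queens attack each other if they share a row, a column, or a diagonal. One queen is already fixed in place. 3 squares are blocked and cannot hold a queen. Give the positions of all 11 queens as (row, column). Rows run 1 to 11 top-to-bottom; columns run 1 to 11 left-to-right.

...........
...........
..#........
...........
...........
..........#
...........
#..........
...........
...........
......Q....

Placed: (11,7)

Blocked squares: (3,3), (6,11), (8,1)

(1,3) (2,5) (3,10) (4,8) (5,11) (6,4) (7,2) (8,9) (9,6) (10,1) (11,7)

Row 1: attacked by (11,7)→{7}. Safe: 1, 2, 3, 4, 5, 6, 8, 9, 10, 11. Place at column 3.
Row 2: attacked by (1,3)→{2,3,4}; (11,7)→{7}. Safe: 1, 5, 6, 8, 9, 10, 11. Place at column 5.
Row 3: attacked by (1,3)→{1,3,5}; (2,5)→{4,5,6}; (11,7)→{7}. Blocked: 3. Safe: 2, 8, 9, 10, 11. Place at column 10.
Row 4: attacked by (1,3)→{3,6}; (2,5)→{3,5,7}; (3,10)→{9,10,11}; (11,7)→{7}. Safe: 1, 2, 4, 8. Place at column 8.
Row 5: attacked by (1,3)→{3,7}; (2,5)→{2,5,8}; (3,10)→{8,10}; (4,8)→{7,8,9}; (11,7)→{1,7}. Safe: 4, 6, 11. Place at column 11.
Row 6: attacked by (1,3)→{3,8}; (2,5)→{1,5,9}; (3,10)→{7,10}; (4,8)→{6,8,10}; (5,11)→{10,11}; (11,7)→{2,7}. Blocked: 11. Safe: 4. Place at column 4.
Row 7: attacked by (1,3)→{3,9}; (2,5)→{5,10}; (3,10)→{6,10}; (4,8)→{5,8,11}; (5,11)→{9,11}; (6,4)→{3,4,5}; (11,7)→{3,7,11}. Safe: 1, 2. Place at column 2.
Row 8: attacked by (1,3)→{3,10}; (2,5)→{5,11}; (3,10)→{5,10}; (4,8)→{4,8}; (5,11)→{8,11}; (6,4)→{2,4,6}; (7,2)→{1,2,3}; (11,7)→{4,7,10}. Blocked: 1. Safe: 9. Place at column 9.
Row 9: attacked by (1,3)→{3,11}; (2,5)→{5}; (3,10)→{4,10}; (4,8)→{3,8}; (5,11)→{7,11}; (6,4)→{1,4,7}; (7,2)→{2,4}; (8,9)→{8,9,10}; (11,7)→{5,7,9}. Safe: 6. Place at column 6.
Row 10: attacked by (1,3)→{3}; (2,5)→{5}; (3,10)→{3,10}; (4,8)→{2,8}; (5,11)→{6,11}; (6,4)→{4,8}; (7,2)→{2,5}; (8,9)→{7,9,11}; (9,6)→{5,6,7}; (11,7)→{6,7,8}. Safe: 1. Place at column 1.
Columns [3, 5, 10, 8, 11, 4, 2, 9, 6, 1, 7], r−c [-2, -3, -7, -4, -6, 2, 5, -1, 3, 9, 4], r+c [4, 7, 13, 12, 16, 10, 9, 17, 15, 11, 18] are all distinct, so no two queens attack.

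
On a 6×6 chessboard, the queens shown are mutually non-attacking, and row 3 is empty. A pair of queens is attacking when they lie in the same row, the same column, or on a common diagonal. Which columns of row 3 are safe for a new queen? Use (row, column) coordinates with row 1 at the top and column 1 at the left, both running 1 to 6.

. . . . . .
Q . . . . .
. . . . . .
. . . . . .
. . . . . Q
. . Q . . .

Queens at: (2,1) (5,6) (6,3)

columns 5

(2,1) attacks row 3 at column 1 and diagonals 2.
(5,6) attacks row 3 at column 6 and diagonals 4.
(6,3) attacks row 3 at column 3 and diagonals 6.
Attacked columns: {1, 2, 3, 4, 6}. Safe: {5}.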